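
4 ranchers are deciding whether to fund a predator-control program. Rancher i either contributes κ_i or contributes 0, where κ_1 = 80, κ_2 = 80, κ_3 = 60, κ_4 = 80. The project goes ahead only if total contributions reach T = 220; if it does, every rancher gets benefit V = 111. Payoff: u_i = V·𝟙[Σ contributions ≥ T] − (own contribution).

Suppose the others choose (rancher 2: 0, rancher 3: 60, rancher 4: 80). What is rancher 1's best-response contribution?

80

Others' total = 140. Contributing 80 brings total to 220 ≥ 220: gain V − κ_1 = 31.
Best response: 80.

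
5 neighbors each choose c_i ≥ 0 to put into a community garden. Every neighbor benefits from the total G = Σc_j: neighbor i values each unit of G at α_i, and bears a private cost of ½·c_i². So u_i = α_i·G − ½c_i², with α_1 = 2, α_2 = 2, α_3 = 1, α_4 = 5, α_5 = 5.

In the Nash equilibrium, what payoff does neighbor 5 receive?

62.5

Neighbor i's FOC: ∂u_i/∂c_i = α_i − c_i = 0, so c_i* = α_i.
NE contributions = (2, 2, 1, 5, 5); G = 15.
u_5 = α_5·G − ½·(c_5)² = 5·15 − ½·5² = 62.5.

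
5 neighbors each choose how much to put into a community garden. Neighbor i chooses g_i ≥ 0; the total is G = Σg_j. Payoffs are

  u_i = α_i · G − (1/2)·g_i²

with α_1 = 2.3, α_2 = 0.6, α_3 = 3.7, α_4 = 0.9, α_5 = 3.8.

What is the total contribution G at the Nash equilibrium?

11.3

Neighbor i's FOC: ∂u_i/∂g_i = α_i − g_i = 0, so g_i* = α_i.
NE contributions = (2.3, 0.6, 3.7, 0.9, 3.8); G = 11.3.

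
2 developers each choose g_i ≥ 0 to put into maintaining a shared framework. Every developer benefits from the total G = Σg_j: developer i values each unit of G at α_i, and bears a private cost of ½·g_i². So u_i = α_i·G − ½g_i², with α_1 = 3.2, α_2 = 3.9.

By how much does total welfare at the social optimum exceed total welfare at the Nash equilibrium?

Developer i's FOC: ∂u_i/∂g_i = α_i − g_i = 0, so g_i* = α_i.
NE contributions = (3.2, 3.9); G = 7.1.
W^NE = (Σα)·G − ½Σα_i² = 7.1² − ½·25.45 = 37.685.
Planner sets g_i = Σα_j = 7.1 for every i, so G^SO = 2·7.1 = 14.2.
W^SO = (Σα)·G^SO − ½·2·(Σα)² = (2/2)·7.1² = 50.41.
Deadweight loss = W^SO − W^NE = 12.725.

12.725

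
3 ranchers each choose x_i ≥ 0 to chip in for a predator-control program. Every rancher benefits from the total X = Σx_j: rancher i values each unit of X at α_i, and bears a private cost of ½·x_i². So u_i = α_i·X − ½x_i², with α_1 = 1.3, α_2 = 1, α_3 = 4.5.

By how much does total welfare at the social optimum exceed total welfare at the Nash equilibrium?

Rancher i's FOC: ∂u_i/∂x_i = α_i − x_i = 0, so x_i* = α_i.
NE contributions = (1.3, 1, 4.5); X = 6.8.
W^NE = (Σα)·X − ½Σα_i² = 6.8² − ½·22.94 = 34.77.
Planner sets x_i = Σα_j = 6.8 for every i, so X^SO = 3·6.8 = 20.4.
W^SO = (Σα)·X^SO − ½·3·(Σα)² = (3/2)·6.8² = 69.36.
Deadweight loss = W^SO − W^NE = 34.59.

34.59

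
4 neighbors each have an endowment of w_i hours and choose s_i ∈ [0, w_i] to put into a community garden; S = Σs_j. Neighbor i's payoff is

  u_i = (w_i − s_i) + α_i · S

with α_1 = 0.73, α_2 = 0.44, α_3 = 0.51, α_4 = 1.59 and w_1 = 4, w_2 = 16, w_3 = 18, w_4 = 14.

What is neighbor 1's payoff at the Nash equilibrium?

14.22

∂u_i/∂s_i = α_i − 1, so neighbor i contributes w_i if α_i > 1, else 0.
α_i > 1 for i ∈ {4}; NE contributions (0, 0, 0, 14), S = 14.
u_1 = (4 − 0) + 0.73·14 = 14.22.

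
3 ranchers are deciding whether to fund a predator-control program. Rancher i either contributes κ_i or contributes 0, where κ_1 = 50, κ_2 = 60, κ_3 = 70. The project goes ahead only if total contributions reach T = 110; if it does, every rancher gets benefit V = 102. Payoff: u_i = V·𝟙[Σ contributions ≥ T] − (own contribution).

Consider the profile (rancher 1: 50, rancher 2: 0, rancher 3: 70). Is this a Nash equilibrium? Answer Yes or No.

Total = 120 ≥ 110: provided.
Rancher 1 (pledges 50, payoff 52): dropping to 0 → total 70, payoff 0. No gain.
Rancher 2 (pledges 0, payoff 102): pledging 60 → total 180, payoff 42. No gain.
Rancher 3 (pledges 70, payoff 32): dropping to 0 → total 50, payoff 0. No gain.

Yes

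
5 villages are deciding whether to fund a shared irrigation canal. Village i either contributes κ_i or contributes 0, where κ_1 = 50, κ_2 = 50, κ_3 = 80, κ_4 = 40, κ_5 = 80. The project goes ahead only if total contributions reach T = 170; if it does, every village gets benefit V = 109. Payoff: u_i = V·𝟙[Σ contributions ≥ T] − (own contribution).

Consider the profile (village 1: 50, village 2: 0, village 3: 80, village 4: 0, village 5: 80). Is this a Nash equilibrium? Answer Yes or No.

Total = 210 ≥ 170: provided.
Village 1 (pledges 50, payoff 59): dropping to 0 → total 160, payoff 0. No gain.
Village 2 (pledges 0, payoff 109): pledging 50 → total 260, payoff 59. No gain.
Village 3 (pledges 80, payoff 29): dropping to 0 → total 130, payoff 0. No gain.
Village 4 (pledges 0, payoff 109): pledging 40 → total 250, payoff 69. No gain.
Village 5 (pledges 80, payoff 29): dropping to 0 → total 130, payoff 0. No gain.

Yes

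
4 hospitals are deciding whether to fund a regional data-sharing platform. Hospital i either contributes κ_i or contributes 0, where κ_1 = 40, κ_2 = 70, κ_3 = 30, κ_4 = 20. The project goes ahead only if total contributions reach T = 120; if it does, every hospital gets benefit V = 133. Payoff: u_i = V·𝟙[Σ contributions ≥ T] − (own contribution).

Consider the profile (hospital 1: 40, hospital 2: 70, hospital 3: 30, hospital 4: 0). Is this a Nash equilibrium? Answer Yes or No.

Total = 140 ≥ 120: provided.
Hospital 1 (pledges 40, payoff 93): dropping to 0 → total 100, payoff 0. No gain.
Hospital 2 (pledges 70, payoff 63): dropping to 0 → total 70, payoff 0. No gain.
Hospital 3 (pledges 30, payoff 103): dropping to 0 → total 110, payoff 0. No gain.
Hospital 4 (pledges 0, payoff 133): pledging 20 → total 160, payoff 113. No gain.

Yes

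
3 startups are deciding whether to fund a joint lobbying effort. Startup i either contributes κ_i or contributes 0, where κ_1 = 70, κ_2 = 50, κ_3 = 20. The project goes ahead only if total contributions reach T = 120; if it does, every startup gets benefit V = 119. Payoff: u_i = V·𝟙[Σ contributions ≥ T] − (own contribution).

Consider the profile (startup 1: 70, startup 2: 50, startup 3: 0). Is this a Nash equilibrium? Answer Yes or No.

Total = 120 ≥ 120: provided.
Startup 1 (pledges 70, payoff 49): dropping to 0 → total 50, payoff 0. No gain.
Startup 2 (pledges 50, payoff 69): dropping to 0 → total 70, payoff 0. No gain.
Startup 3 (pledges 0, payoff 119): pledging 20 → total 140, payoff 99. No gain.

Yes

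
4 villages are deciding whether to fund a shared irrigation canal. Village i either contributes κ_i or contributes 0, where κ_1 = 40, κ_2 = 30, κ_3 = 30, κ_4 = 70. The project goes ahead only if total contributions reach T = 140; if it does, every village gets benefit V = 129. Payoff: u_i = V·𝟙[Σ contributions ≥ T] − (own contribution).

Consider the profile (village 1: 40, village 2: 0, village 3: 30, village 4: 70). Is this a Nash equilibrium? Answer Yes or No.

Total = 140 ≥ 140: provided.
Village 1 (pledges 40, payoff 89): dropping to 0 → total 100, payoff 0. No gain.
Village 2 (pledges 0, payoff 129): pledging 30 → total 170, payoff 99. No gain.
Village 3 (pledges 30, payoff 99): dropping to 0 → total 110, payoff 0. No gain.
Village 4 (pledges 70, payoff 59): dropping to 0 → total 70, payoff 0. No gain.

Yes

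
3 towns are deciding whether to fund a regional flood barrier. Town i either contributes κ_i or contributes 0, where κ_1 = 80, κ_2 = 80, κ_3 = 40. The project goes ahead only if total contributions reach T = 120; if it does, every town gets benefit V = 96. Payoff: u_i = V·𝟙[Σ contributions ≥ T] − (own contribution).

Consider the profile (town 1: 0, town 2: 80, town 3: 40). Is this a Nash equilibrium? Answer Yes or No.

Total = 120 ≥ 120: provided.
Town 1 (pledges 0, payoff 96): pledging 80 → total 200, payoff 16. No gain.
Town 2 (pledges 80, payoff 16): dropping to 0 → total 40, payoff 0. No gain.
Town 3 (pledges 40, payoff 56): dropping to 0 → total 80, payoff 0. No gain.

Yes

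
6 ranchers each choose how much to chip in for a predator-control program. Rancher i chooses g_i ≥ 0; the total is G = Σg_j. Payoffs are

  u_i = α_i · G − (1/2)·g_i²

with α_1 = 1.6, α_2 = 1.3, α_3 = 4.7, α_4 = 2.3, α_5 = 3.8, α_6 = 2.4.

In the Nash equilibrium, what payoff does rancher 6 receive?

35.76

Rancher i's FOC: ∂u_i/∂g_i = α_i − g_i = 0, so g_i* = α_i.
NE contributions = (1.6, 1.3, 4.7, 2.3, 3.8, 2.4); G = 16.1.
u_6 = α_6·G − ½·(g_6)² = 2.4·16.1 − ½·2.4² = 35.76.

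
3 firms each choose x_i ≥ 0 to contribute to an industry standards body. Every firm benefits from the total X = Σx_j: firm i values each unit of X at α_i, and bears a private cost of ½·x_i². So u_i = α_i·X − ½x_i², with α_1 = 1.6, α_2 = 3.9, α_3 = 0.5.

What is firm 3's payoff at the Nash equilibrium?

Firm i's FOC: ∂u_i/∂x_i = α_i − x_i = 0, so x_i* = α_i.
NE contributions = (1.6, 3.9, 0.5); X = 6.
u_3 = α_3·X − ½·(x_3)² = 0.5·6 − ½·0.5² = 2.875.

2.875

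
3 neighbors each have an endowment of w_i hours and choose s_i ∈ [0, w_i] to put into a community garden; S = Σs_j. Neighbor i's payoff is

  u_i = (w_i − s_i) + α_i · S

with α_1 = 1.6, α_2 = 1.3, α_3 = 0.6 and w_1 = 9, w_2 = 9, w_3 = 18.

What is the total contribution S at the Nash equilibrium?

∂u_i/∂s_i = α_i − 1, so neighbor i contributes w_i if α_i > 1, else 0.
α_i > 1 for i ∈ {1, 2}; NE contributions (9, 9, 0), S = 18.

18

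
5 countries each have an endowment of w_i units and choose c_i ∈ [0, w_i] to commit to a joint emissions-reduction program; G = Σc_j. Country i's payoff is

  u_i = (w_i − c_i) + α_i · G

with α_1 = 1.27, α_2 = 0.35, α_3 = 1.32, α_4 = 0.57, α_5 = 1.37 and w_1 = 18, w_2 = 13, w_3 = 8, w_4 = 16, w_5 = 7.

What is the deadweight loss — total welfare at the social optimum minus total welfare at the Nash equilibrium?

∂u_i/∂c_i = α_i − 1, so country i contributes w_i if α_i > 1, else 0.
α_i > 1 for i ∈ {1, 3, 5}; NE contributions (18, 0, 8, 0, 7), G = 33.
W^NE = Σw_i − G^NE + (Σα_i)·G^NE = 62 + 3.88·33 = 190.04.
Planner: ∂(Σu_j)/∂c_i = Σα_j − 1 = 3.88 > 0, so everyone contributes w_i; G^SO = 62, W^SO = 62 + 3.88·62 = 302.56.
Deadweight loss = 112.52.

112.52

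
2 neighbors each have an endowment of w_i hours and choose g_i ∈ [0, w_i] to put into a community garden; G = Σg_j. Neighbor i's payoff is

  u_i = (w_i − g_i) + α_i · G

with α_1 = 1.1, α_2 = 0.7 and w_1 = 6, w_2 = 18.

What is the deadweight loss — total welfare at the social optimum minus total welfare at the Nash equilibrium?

14.4

∂u_i/∂g_i = α_i − 1, so neighbor i contributes w_i if α_i > 1, else 0.
α_i > 1 for i ∈ {1}; NE contributions (6, 0), G = 6.
W^NE = Σw_i − G^NE + (Σα_i)·G^NE = 24 + 0.8·6 = 28.8.
Planner: ∂(Σu_j)/∂g_i = Σα_j − 1 = 0.8 > 0, so everyone contributes w_i; G^SO = 24, W^SO = 24 + 0.8·24 = 43.2.
Deadweight loss = 14.4.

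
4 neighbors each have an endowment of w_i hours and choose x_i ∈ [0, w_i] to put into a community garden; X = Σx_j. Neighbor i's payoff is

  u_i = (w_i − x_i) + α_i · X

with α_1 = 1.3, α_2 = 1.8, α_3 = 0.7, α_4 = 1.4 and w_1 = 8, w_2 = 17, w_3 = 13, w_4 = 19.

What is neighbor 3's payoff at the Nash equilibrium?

∂u_i/∂x_i = α_i − 1, so neighbor i contributes w_i if α_i > 1, else 0.
α_i > 1 for i ∈ {1, 2, 4}; NE contributions (8, 17, 0, 19), X = 44.
u_3 = (13 − 0) + 0.7·44 = 43.8.

43.8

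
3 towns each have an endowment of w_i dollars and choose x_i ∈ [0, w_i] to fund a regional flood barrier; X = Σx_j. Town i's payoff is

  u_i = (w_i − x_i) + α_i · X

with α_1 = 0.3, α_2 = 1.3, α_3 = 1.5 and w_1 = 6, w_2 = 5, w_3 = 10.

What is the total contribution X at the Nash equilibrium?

∂u_i/∂x_i = α_i − 1, so town i contributes w_i if α_i > 1, else 0.
α_i > 1 for i ∈ {2, 3}; NE contributions (0, 5, 10), X = 15.

15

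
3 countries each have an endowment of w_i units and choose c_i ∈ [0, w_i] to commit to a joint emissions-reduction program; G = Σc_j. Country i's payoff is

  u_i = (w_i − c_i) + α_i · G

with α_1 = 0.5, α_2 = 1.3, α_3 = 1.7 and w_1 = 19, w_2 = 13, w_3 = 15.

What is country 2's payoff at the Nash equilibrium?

36.4

∂u_i/∂c_i = α_i − 1, so country i contributes w_i if α_i > 1, else 0.
α_i > 1 for i ∈ {2, 3}; NE contributions (0, 13, 15), G = 28.
u_2 = (13 − 13) + 1.3·28 = 36.4.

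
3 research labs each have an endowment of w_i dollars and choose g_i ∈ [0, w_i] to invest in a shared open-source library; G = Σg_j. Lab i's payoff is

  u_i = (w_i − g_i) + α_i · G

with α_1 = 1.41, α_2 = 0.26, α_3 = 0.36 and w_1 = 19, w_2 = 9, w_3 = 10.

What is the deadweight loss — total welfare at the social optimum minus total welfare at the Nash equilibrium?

19.57

∂u_i/∂g_i = α_i − 1, so lab i contributes w_i if α_i > 1, else 0.
α_i > 1 for i ∈ {1}; NE contributions (19, 0, 0), G = 19.
W^NE = Σw_i − G^NE + (Σα_i)·G^NE = 38 + 1.03·19 = 57.57.
Planner: ∂(Σu_j)/∂g_i = Σα_j − 1 = 1.03 > 0, so everyone contributes w_i; G^SO = 38, W^SO = 38 + 1.03·38 = 77.14.
Deadweight loss = 19.57.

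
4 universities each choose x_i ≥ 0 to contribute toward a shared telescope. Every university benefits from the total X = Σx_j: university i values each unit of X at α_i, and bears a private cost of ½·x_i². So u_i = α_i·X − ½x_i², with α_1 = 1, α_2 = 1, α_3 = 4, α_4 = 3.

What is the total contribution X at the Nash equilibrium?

9

University i's FOC: ∂u_i/∂x_i = α_i − x_i = 0, so x_i* = α_i.
NE contributions = (1, 1, 4, 3); X = 9.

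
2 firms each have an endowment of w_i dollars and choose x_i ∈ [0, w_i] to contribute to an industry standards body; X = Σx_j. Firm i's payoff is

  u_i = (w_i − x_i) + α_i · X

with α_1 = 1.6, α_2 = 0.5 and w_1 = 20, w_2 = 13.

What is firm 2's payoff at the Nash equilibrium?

∂u_i/∂x_i = α_i − 1, so firm i contributes w_i if α_i > 1, else 0.
α_i > 1 for i ∈ {1}; NE contributions (20, 0), X = 20.
u_2 = (13 − 0) + 0.5·20 = 23.

23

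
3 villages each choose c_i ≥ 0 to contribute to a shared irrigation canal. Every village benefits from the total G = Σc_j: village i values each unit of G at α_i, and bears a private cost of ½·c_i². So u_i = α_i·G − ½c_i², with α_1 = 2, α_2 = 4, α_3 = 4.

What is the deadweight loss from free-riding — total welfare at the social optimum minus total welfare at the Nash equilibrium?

Village i's FOC: ∂u_i/∂c_i = α_i − c_i = 0, so c_i* = α_i.
NE contributions = (2, 4, 4); G = 10.
W^NE = (Σα)·G − ½Σα_i² = 10² − ½·36 = 82.
Planner sets c_i = Σα_j = 10 for every i, so G^SO = 3·10 = 30.
W^SO = (Σα)·G^SO − ½·3·(Σα)² = (3/2)·10² = 150.
Deadweight loss = W^SO − W^NE = 68.

68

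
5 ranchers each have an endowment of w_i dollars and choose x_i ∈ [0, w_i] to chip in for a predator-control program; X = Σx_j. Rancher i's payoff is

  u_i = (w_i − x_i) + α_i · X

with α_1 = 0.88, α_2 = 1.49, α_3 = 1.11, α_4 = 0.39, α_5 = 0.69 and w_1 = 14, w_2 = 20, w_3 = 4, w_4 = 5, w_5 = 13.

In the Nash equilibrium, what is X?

24

∂u_i/∂x_i = α_i − 1, so rancher i contributes w_i if α_i > 1, else 0.
α_i > 1 for i ∈ {2, 3}; NE contributions (0, 20, 4, 0, 0), X = 24.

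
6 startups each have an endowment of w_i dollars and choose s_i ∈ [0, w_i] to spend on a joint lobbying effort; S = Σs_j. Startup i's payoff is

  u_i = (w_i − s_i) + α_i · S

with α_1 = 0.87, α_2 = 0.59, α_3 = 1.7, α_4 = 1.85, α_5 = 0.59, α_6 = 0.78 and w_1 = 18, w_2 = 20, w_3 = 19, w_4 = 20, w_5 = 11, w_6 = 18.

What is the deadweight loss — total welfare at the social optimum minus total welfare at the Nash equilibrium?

360.46

∂u_i/∂s_i = α_i − 1, so startup i contributes w_i if α_i > 1, else 0.
α_i > 1 for i ∈ {3, 4}; NE contributions (0, 0, 19, 20, 0, 0), S = 39.
W^NE = Σw_i − S^NE + (Σα_i)·S^NE = 106 + 5.38·39 = 315.82.
Planner: ∂(Σu_j)/∂s_i = Σα_j − 1 = 5.38 > 0, so everyone contributes w_i; S^SO = 106, W^SO = 106 + 5.38·106 = 676.28.
Deadweight loss = 360.46.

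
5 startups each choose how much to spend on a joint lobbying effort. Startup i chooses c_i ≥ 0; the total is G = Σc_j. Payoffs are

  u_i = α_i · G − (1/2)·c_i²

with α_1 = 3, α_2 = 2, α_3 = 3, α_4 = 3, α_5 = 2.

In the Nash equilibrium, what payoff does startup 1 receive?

34.5

Startup i's FOC: ∂u_i/∂c_i = α_i − c_i = 0, so c_i* = α_i.
NE contributions = (3, 2, 3, 3, 2); G = 13.
u_1 = α_1·G − ½·(c_1)² = 3·13 − ½·3² = 34.5.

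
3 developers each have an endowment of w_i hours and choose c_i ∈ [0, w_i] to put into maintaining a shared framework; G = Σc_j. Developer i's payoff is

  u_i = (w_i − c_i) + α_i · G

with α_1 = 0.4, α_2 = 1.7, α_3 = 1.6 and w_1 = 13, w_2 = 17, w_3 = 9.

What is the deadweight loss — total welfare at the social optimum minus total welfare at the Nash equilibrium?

∂u_i/∂c_i = α_i − 1, so developer i contributes w_i if α_i > 1, else 0.
α_i > 1 for i ∈ {2, 3}; NE contributions (0, 17, 9), G = 26.
W^NE = Σw_i − G^NE + (Σα_i)·G^NE = 39 + 2.7·26 = 109.2.
Planner: ∂(Σu_j)/∂c_i = Σα_j − 1 = 2.7 > 0, so everyone contributes w_i; G^SO = 39, W^SO = 39 + 2.7·39 = 144.3.
Deadweight loss = 35.1.

35.1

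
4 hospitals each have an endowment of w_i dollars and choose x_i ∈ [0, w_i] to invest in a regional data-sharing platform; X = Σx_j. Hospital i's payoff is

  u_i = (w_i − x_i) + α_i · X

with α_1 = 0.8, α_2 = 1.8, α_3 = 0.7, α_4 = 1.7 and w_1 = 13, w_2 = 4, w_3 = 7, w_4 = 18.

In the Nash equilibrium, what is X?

22

∂u_i/∂x_i = α_i − 1, so hospital i contributes w_i if α_i > 1, else 0.
α_i > 1 for i ∈ {2, 4}; NE contributions (0, 4, 0, 18), X = 22.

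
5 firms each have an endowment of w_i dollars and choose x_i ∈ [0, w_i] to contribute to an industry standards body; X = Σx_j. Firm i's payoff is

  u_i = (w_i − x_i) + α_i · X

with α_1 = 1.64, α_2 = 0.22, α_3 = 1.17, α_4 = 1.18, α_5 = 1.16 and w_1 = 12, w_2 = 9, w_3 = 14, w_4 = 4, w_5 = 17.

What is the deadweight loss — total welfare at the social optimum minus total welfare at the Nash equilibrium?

39.33

∂u_i/∂x_i = α_i − 1, so firm i contributes w_i if α_i > 1, else 0.
α_i > 1 for i ∈ {1, 3, 4, 5}; NE contributions (12, 0, 14, 4, 17), X = 47.
W^NE = Σw_i − X^NE + (Σα_i)·X^NE = 56 + 4.37·47 = 261.39.
Planner: ∂(Σu_j)/∂x_i = Σα_j − 1 = 4.37 > 0, so everyone contributes w_i; X^SO = 56, W^SO = 56 + 4.37·56 = 300.72.
Deadweight loss = 39.33.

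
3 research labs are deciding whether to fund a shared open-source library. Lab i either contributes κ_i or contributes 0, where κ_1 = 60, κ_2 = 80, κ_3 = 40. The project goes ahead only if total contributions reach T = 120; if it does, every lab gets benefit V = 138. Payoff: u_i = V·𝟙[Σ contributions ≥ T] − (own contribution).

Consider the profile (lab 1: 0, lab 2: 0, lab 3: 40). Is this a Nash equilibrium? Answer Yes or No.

No

Total = 40 < 120: not provided.
Lab 1 (pledges 0, payoff 0): pledging 60 → total 100, payoff -60. No gain.
Lab 2 (pledges 0, payoff 0): pledging 80 → total 120, payoff 58. Profitable deviation.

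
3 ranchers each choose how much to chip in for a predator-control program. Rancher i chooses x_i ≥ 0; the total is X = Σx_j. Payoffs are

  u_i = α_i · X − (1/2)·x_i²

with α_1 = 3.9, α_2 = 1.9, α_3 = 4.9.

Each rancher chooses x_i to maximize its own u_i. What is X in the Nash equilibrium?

10.7

Rancher i's FOC: ∂u_i/∂x_i = α_i − x_i = 0, so x_i* = α_i.
NE contributions = (3.9, 1.9, 4.9); X = 10.7.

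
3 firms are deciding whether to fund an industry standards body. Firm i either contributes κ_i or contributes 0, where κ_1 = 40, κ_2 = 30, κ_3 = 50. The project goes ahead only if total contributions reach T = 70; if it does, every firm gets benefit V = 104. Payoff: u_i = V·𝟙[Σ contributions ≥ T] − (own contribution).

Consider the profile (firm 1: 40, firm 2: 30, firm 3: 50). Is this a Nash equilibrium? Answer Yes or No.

Total = 120 ≥ 70: provided.
Firm 1 (pledges 40, payoff 64): dropping to 0 → total 80, payoff 104. Profitable deviation.

No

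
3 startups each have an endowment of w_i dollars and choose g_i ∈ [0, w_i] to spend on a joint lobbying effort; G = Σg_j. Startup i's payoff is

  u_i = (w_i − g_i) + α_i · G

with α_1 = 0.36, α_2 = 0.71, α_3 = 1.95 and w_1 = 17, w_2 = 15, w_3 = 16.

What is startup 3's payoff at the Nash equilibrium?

31.2

∂u_i/∂g_i = α_i − 1, so startup i contributes w_i if α_i > 1, else 0.
α_i > 1 for i ∈ {3}; NE contributions (0, 0, 16), G = 16.
u_3 = (16 − 16) + 1.95·16 = 31.2.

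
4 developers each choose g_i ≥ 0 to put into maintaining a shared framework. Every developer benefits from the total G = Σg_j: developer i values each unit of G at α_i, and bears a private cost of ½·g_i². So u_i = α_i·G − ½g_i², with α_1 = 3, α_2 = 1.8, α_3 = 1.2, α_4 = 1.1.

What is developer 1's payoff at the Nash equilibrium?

Developer i's FOC: ∂u_i/∂g_i = α_i − g_i = 0, so g_i* = α_i.
NE contributions = (3, 1.8, 1.2, 1.1); G = 7.1.
u_1 = α_1·G − ½·(g_1)² = 3·7.1 − ½·3² = 16.8.

16.8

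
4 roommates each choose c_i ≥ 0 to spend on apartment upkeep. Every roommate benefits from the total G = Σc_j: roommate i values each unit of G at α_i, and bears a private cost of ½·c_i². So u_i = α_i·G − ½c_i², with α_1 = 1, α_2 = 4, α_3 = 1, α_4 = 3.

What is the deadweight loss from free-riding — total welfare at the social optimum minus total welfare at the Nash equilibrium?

Roommate i's FOC: ∂u_i/∂c_i = α_i − c_i = 0, so c_i* = α_i.
NE contributions = (1, 4, 1, 3); G = 9.
W^NE = (Σα)·G − ½Σα_i² = 9² − ½·27 = 67.5.
Planner sets c_i = Σα_j = 9 for every i, so G^SO = 4·9 = 36.
W^SO = (Σα)·G^SO − ½·4·(Σα)² = (4/2)·9² = 162.
Deadweight loss = W^SO − W^NE = 94.5.

94.5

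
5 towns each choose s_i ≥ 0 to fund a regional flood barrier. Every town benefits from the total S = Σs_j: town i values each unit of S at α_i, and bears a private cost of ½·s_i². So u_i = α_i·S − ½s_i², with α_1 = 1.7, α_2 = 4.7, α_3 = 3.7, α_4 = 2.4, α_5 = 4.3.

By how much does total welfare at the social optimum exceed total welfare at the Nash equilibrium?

Town i's FOC: ∂u_i/∂s_i = α_i − s_i = 0, so s_i* = α_i.
NE contributions = (1.7, 4.7, 3.7, 2.4, 4.3); S = 16.8.
W^NE = (Σα)·S − ½Σα_i² = 16.8² − ½·62.92 = 250.78.
Planner sets s_i = Σα_j = 16.8 for every i, so S^SO = 5·16.8 = 84.
W^SO = (Σα)·S^SO − ½·5·(Σα)² = (5/2)·16.8² = 705.6.
Deadweight loss = W^SO − W^NE = 454.82.

454.82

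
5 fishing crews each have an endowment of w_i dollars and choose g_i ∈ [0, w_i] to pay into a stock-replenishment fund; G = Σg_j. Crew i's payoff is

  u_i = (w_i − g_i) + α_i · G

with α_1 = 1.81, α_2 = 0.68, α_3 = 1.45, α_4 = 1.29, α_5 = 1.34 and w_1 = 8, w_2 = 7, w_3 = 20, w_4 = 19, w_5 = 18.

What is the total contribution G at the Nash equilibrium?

65

∂u_i/∂g_i = α_i − 1, so crew i contributes w_i if α_i > 1, else 0.
α_i > 1 for i ∈ {1, 3, 4, 5}; NE contributions (8, 0, 20, 19, 18), G = 65.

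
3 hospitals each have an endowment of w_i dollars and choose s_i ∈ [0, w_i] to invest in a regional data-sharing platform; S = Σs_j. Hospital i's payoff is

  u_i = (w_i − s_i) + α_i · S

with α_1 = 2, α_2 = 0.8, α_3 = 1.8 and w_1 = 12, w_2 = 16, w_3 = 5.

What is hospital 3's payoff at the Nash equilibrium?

30.6

∂u_i/∂s_i = α_i − 1, so hospital i contributes w_i if α_i > 1, else 0.
α_i > 1 for i ∈ {1, 3}; NE contributions (12, 0, 5), S = 17.
u_3 = (5 − 5) + 1.8·17 = 30.6.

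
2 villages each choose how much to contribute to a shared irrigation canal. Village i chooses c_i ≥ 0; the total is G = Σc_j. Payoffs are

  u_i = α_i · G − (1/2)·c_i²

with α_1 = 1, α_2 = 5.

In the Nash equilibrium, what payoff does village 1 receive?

Village i's FOC: ∂u_i/∂c_i = α_i − c_i = 0, so c_i* = α_i.
NE contributions = (1, 5); G = 6.
u_1 = α_1·G − ½·(c_1)² = 1·6 − ½·1² = 5.5.

5.5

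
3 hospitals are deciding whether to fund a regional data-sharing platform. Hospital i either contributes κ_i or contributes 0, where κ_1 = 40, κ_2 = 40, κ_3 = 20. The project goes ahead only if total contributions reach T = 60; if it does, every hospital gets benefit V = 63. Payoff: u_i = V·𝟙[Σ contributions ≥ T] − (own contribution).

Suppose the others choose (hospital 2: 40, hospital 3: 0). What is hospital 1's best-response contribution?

40

Others' total = 40. Contributing 40 brings total to 80 ≥ 60: gain V − κ_1 = 23.
Best response: 40.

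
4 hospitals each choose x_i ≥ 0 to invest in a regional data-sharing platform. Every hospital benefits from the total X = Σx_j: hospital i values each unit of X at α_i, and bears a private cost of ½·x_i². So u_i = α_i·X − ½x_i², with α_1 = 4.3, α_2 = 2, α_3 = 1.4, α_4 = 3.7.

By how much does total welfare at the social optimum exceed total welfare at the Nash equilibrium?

Hospital i's FOC: ∂u_i/∂x_i = α_i − x_i = 0, so x_i* = α_i.
NE contributions = (4.3, 2, 1.4, 3.7); X = 11.4.
W^NE = (Σα)·X − ½Σα_i² = 11.4² − ½·38.14 = 110.89.
Planner sets x_i = Σα_j = 11.4 for every i, so X^SO = 4·11.4 = 45.6.
W^SO = (Σα)·X^SO − ½·4·(Σα)² = (4/2)·11.4² = 259.92.
Deadweight loss = W^SO − W^NE = 149.03.

149.03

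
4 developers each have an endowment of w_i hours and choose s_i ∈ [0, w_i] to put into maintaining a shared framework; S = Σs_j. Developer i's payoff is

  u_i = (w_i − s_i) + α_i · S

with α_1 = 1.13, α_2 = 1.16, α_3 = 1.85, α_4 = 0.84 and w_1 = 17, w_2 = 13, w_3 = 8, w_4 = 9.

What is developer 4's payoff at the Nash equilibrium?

40.92

∂u_i/∂s_i = α_i − 1, so developer i contributes w_i if α_i > 1, else 0.
α_i > 1 for i ∈ {1, 2, 3}; NE contributions (17, 13, 8, 0), S = 38.
u_4 = (9 − 0) + 0.84·38 = 40.92.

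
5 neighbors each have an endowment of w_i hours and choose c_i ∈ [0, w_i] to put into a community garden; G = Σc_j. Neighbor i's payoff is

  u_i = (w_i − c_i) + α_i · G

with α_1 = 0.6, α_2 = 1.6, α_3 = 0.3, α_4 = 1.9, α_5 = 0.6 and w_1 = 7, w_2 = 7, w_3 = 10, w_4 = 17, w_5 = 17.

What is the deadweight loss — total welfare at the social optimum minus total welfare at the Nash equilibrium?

136

∂u_i/∂c_i = α_i − 1, so neighbor i contributes w_i if α_i > 1, else 0.
α_i > 1 for i ∈ {2, 4}; NE contributions (0, 7, 0, 17, 0), G = 24.
W^NE = Σw_i − G^NE + (Σα_i)·G^NE = 58 + 4·24 = 154.
Planner: ∂(Σu_j)/∂c_i = Σα_j − 1 = 4 > 0, so everyone contributes w_i; G^SO = 58, W^SO = 58 + 4·58 = 290.
Deadweight loss = 136.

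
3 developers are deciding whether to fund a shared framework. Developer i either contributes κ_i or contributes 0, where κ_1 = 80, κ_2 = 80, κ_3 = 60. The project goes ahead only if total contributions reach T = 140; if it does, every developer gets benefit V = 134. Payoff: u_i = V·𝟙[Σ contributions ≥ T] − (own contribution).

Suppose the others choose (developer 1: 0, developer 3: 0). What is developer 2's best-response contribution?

0

Others' total = 0. Even contributing 80 gives 80 < 140: no benefit either way.
Best response: 0.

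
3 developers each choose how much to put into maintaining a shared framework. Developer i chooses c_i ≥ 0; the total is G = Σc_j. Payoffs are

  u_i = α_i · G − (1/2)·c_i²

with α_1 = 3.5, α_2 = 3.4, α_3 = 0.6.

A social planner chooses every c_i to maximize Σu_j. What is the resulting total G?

22.5

Planner FOC: ∂(Σu_j)/∂c_i = (Σα_j) − c_i = 0, so c_i^SO = Σα_j = 7.5 for every i; G^SO = 22.5.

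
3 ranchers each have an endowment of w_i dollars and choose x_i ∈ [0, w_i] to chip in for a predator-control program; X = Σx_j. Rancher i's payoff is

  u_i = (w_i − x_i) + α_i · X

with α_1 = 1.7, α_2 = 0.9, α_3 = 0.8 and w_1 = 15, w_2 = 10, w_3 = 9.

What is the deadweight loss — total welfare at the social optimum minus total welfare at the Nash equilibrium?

45.6

∂u_i/∂x_i = α_i − 1, so rancher i contributes w_i if α_i > 1, else 0.
α_i > 1 for i ∈ {1}; NE contributions (15, 0, 0), X = 15.
W^NE = Σw_i − X^NE + (Σα_i)·X^NE = 34 + 2.4·15 = 70.
Planner: ∂(Σu_j)/∂x_i = Σα_j − 1 = 2.4 > 0, so everyone contributes w_i; X^SO = 34, W^SO = 34 + 2.4·34 = 115.6.
Deadweight loss = 45.6.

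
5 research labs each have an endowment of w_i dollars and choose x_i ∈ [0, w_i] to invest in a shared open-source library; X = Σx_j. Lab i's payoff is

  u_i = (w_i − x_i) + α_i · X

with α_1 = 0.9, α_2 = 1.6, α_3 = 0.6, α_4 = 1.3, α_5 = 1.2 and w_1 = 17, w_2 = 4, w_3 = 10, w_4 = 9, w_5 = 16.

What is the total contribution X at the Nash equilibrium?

29

∂u_i/∂x_i = α_i − 1, so lab i contributes w_i if α_i > 1, else 0.
α_i > 1 for i ∈ {2, 4, 5}; NE contributions (0, 4, 0, 9, 16), X = 29.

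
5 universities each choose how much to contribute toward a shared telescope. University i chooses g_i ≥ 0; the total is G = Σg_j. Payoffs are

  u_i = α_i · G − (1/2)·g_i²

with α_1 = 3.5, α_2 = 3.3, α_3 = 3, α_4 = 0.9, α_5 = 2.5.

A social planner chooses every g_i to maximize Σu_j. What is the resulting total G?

Planner FOC: ∂(Σu_j)/∂g_i = (Σα_j) − g_i = 0, so g_i^SO = Σα_j = 13.2 for every i; G^SO = 66.

66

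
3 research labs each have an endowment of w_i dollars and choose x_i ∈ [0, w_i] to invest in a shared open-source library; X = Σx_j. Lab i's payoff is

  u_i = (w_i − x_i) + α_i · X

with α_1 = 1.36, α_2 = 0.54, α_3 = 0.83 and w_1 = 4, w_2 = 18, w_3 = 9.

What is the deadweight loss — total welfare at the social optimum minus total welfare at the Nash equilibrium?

46.71

∂u_i/∂x_i = α_i − 1, so lab i contributes w_i if α_i > 1, else 0.
α_i > 1 for i ∈ {1}; NE contributions (4, 0, 0), X = 4.
W^NE = Σw_i − X^NE + (Σα_i)·X^NE = 31 + 1.73·4 = 37.92.
Planner: ∂(Σu_j)/∂x_i = Σα_j − 1 = 1.73 > 0, so everyone contributes w_i; X^SO = 31, W^SO = 31 + 1.73·31 = 84.63.
Deadweight loss = 46.71.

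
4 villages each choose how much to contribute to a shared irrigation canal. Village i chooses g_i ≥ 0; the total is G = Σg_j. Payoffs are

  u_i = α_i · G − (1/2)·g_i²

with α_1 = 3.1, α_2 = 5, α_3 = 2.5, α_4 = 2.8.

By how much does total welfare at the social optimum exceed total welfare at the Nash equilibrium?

Village i's FOC: ∂u_i/∂g_i = α_i − g_i = 0, so g_i* = α_i.
NE contributions = (3.1, 5, 2.5, 2.8); G = 13.4.
W^NE = (Σα)·G − ½Σα_i² = 13.4² − ½·48.7 = 155.21.
Planner sets g_i = Σα_j = 13.4 for every i, so G^SO = 4·13.4 = 53.6.
W^SO = (Σα)·G^SO − ½·4·(Σα)² = (4/2)·13.4² = 359.12.
Deadweight loss = W^SO − W^NE = 203.91.

203.91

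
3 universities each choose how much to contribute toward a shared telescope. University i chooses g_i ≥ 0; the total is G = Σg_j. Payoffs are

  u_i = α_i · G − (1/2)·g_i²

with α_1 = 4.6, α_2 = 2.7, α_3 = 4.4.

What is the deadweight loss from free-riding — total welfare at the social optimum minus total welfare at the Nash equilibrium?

University i's FOC: ∂u_i/∂g_i = α_i − g_i = 0, so g_i* = α_i.
NE contributions = (4.6, 2.7, 4.4); G = 11.7.
W^NE = (Σα)·G − ½Σα_i² = 11.7² − ½·47.81 = 112.985.
Planner sets g_i = Σα_j = 11.7 for every i, so G^SO = 3·11.7 = 35.1.
W^SO = (Σα)·G^SO − ½·3·(Σα)² = (3/2)·11.7² = 205.335.
Deadweight loss = W^SO − W^NE = 92.35.

92.35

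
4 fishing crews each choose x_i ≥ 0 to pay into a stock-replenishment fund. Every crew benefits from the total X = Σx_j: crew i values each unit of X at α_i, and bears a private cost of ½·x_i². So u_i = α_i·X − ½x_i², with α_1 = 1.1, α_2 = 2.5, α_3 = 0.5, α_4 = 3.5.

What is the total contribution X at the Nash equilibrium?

Crew i's FOC: ∂u_i/∂x_i = α_i − x_i = 0, so x_i* = α_i.
NE contributions = (1.1, 2.5, 0.5, 3.5); X = 7.6.

7.6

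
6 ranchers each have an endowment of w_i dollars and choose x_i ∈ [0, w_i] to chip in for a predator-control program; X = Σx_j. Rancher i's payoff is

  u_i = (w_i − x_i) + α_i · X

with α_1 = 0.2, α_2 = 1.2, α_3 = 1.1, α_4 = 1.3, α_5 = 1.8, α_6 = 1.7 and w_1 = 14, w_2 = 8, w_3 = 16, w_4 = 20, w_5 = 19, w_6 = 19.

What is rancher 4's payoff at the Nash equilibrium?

∂u_i/∂x_i = α_i − 1, so rancher i contributes w_i if α_i > 1, else 0.
α_i > 1 for i ∈ {2, 3, 4, 5, 6}; NE contributions (0, 8, 16, 20, 19, 19), X = 82.
u_4 = (20 − 20) + 1.3·82 = 106.6.

106.6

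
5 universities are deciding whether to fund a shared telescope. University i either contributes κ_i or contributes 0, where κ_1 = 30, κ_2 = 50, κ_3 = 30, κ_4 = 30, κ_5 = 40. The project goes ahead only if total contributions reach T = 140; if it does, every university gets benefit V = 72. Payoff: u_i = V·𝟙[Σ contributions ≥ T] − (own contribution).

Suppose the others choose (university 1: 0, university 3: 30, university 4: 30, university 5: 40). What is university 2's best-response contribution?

50

Others' total = 100. Contributing 50 brings total to 150 ≥ 140: gain V − κ_2 = 22.
Best response: 50.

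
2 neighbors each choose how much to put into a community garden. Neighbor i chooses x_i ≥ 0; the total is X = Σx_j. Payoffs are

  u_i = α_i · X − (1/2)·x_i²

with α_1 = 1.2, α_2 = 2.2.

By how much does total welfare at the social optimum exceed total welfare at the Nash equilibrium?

Neighbor i's FOC: ∂u_i/∂x_i = α_i − x_i = 0, so x_i* = α_i.
NE contributions = (1.2, 2.2); X = 3.4.
W^NE = (Σα)·X − ½Σα_i² = 3.4² − ½·6.28 = 8.42.
Planner sets x_i = Σα_j = 3.4 for every i, so X^SO = 2·3.4 = 6.8.
W^SO = (Σα)·X^SO − ½·2·(Σα)² = (2/2)·3.4² = 11.56.
Deadweight loss = W^SO − W^NE = 3.14.

3.14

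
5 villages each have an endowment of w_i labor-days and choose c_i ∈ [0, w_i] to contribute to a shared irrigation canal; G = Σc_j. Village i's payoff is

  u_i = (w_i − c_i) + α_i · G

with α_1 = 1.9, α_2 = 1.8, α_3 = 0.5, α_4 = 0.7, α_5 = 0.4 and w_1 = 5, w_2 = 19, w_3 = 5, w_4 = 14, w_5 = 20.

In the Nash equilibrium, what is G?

24

∂u_i/∂c_i = α_i − 1, so village i contributes w_i if α_i > 1, else 0.
α_i > 1 for i ∈ {1, 2}; NE contributions (5, 19, 0, 0, 0), G = 24.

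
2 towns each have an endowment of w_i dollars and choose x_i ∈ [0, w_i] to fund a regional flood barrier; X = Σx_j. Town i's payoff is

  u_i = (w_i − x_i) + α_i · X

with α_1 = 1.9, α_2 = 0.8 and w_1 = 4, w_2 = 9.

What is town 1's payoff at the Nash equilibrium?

7.6

∂u_i/∂x_i = α_i − 1, so town i contributes w_i if α_i > 1, else 0.
α_i > 1 for i ∈ {1}; NE contributions (4, 0), X = 4.
u_1 = (4 − 4) + 1.9·4 = 7.6.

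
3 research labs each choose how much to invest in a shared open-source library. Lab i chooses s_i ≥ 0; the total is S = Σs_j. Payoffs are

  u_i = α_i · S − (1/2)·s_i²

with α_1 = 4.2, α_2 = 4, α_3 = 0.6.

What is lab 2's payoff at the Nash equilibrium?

27.2

Lab i's FOC: ∂u_i/∂s_i = α_i − s_i = 0, so s_i* = α_i.
NE contributions = (4.2, 4, 0.6); S = 8.8.
u_2 = α_2·S − ½·(s_2)² = 4·8.8 − ½·4² = 27.2.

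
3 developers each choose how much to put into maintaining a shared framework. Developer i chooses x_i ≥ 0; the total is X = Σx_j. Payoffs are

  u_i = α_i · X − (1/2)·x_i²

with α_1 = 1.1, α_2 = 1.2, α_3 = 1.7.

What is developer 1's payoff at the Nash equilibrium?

3.795

Developer i's FOC: ∂u_i/∂x_i = α_i − x_i = 0, so x_i* = α_i.
NE contributions = (1.1, 1.2, 1.7); X = 4.
u_1 = α_1·X − ½·(x_1)² = 1.1·4 − ½·1.1² = 3.795.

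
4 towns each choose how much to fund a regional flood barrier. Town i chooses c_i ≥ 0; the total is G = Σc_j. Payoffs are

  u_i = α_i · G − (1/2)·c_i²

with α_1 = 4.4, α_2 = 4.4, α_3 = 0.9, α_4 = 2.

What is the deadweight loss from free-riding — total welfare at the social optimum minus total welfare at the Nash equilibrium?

Town i's FOC: ∂u_i/∂c_i = α_i − c_i = 0, so c_i* = α_i.
NE contributions = (4.4, 4.4, 0.9, 2); G = 11.7.
W^NE = (Σα)·G − ½Σα_i² = 11.7² − ½·43.53 = 115.125.
Planner sets c_i = Σα_j = 11.7 for every i, so G^SO = 4·11.7 = 46.8.
W^SO = (Σα)·G^SO − ½·4·(Σα)² = (4/2)·11.7² = 273.78.
Deadweight loss = W^SO − W^NE = 158.655.

158.655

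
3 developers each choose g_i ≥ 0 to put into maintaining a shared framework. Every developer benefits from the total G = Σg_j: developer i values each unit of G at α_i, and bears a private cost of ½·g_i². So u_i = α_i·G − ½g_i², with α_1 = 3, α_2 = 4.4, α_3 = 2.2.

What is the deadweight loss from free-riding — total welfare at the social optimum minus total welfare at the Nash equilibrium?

Developer i's FOC: ∂u_i/∂g_i = α_i − g_i = 0, so g_i* = α_i.
NE contributions = (3, 4.4, 2.2); G = 9.6.
W^NE = (Σα)·G − ½Σα_i² = 9.6² − ½·33.2 = 75.56.
Planner sets g_i = Σα_j = 9.6 for every i, so G^SO = 3·9.6 = 28.8.
W^SO = (Σα)·G^SO − ½·3·(Σα)² = (3/2)·9.6² = 138.24.
Deadweight loss = W^SO − W^NE = 62.68.

62.68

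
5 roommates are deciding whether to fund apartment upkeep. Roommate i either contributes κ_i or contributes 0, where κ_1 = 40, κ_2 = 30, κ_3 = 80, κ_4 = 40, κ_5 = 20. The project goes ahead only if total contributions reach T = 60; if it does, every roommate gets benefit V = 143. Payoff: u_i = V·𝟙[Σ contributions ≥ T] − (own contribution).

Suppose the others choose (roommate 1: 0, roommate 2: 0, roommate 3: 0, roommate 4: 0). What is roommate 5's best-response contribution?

0

Others' total = 0. Even contributing 20 gives 20 < 60: no benefit either way.
Best response: 0.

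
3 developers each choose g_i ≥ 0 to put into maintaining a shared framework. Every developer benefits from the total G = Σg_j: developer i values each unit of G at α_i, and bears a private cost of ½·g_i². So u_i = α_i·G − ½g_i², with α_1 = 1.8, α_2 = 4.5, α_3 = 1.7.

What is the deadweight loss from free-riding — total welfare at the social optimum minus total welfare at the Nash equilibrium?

45.19

Developer i's FOC: ∂u_i/∂g_i = α_i − g_i = 0, so g_i* = α_i.
NE contributions = (1.8, 4.5, 1.7); G = 8.
W^NE = (Σα)·G − ½Σα_i² = 8² − ½·26.38 = 50.81.
Planner sets g_i = Σα_j = 8 for every i, so G^SO = 3·8 = 24.
W^SO = (Σα)·G^SO − ½·3·(Σα)² = (3/2)·8² = 96.
Deadweight loss = W^SO − W^NE = 45.19.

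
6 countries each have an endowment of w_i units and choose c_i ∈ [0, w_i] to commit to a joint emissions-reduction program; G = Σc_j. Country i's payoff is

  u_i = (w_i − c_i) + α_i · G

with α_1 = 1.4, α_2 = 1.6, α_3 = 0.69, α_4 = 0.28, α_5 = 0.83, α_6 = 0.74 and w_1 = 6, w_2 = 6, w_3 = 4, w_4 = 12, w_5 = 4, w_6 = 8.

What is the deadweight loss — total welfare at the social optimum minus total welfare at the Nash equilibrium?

127.12

∂u_i/∂c_i = α_i − 1, so country i contributes w_i if α_i > 1, else 0.
α_i > 1 for i ∈ {1, 2}; NE contributions (6, 6, 0, 0, 0, 0), G = 12.
W^NE = Σw_i − G^NE + (Σα_i)·G^NE = 40 + 4.54·12 = 94.48.
Planner: ∂(Σu_j)/∂c_i = Σα_j − 1 = 4.54 > 0, so everyone contributes w_i; G^SO = 40, W^SO = 40 + 4.54·40 = 221.6.
Deadweight loss = 127.12.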